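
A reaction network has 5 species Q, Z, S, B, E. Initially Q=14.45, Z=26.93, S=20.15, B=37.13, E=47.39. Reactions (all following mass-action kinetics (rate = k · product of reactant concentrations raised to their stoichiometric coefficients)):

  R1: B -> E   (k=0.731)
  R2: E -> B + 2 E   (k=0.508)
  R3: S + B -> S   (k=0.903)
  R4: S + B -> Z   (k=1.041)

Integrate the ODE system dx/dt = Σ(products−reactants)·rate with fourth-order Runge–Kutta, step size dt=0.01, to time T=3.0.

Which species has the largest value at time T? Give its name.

Dominant species at T: E

RK4 with dt=0.01: 300 steps to T=3.0. Trajectory (selected grid times):
t=0.00: Q=14.45 Z=26.93 S=20.15 B=37.13 E=47.39
t=0.33: Q=14.45 Z=46.33 S=0.75 B=7.50 E=58.60
t=0.67: Q=14.45 Z=47.06 S=0.02 B=14.71 E=72.54
t=1.00: Q=14.45 Z=47.08 S=0.00 B=23.69 E=90.77
t=1.33: Q=14.45 Z=47.08 S=0.00 B=33.91 E=114.83
t=1.67: Q=14.45 Z=47.08 S=0.00 B=46.48 E=147.28
t=2.00: Q=14.45 Z=47.08 S=0.00 B=61.50 E=188.21
t=2.33: Q=14.45 Z=47.08 S=0.00 B=80.28 E=241.01
t=2.67: Q=14.45 Z=47.08 S=0.00 B=104.83 E=311.33
t=3.00: Q=14.45 Z=47.08 S=0.00 B=135.29 E=399.41
At T=3.0: Q=14.45 Z=47.08 S=0.00 B=135.29 E=399.41; the largest is E.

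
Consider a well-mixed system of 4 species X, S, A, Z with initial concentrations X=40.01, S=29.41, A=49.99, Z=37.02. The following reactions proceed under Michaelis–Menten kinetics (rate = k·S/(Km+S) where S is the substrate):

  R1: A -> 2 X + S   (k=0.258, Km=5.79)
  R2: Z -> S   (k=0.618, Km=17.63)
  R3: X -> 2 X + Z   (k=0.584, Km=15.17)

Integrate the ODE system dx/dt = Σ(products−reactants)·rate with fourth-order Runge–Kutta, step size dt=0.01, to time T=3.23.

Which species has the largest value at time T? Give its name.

Dominant species at T: A

RK4 with dt=0.01: 323 steps to T=3.23. Trajectory (selected grid times):
t=0.00: X=40.01 S=29.41 A=49.99 Z=37.02
t=0.36: X=40.33 S=29.64 A=49.91 Z=37.02
t=0.72: X=40.65 S=29.88 A=49.82 Z=37.02
t=1.08: X=40.97 S=30.11 A=49.74 Z=37.03
t=1.44: X=41.29 S=30.35 A=49.66 Z=37.03
t=1.79: X=41.60 S=30.57 A=49.58 Z=37.03
t=2.15: X=41.92 S=30.81 A=49.49 Z=37.04
t=2.51: X=42.24 S=31.04 A=49.41 Z=37.04
t=2.87: X=42.56 S=31.27 A=49.33 Z=37.04
t=3.23: X=42.88 S=31.51 A=49.24 Z=37.05
At T=3.23: X=42.88 S=31.51 A=49.24 Z=37.05; the largest is A.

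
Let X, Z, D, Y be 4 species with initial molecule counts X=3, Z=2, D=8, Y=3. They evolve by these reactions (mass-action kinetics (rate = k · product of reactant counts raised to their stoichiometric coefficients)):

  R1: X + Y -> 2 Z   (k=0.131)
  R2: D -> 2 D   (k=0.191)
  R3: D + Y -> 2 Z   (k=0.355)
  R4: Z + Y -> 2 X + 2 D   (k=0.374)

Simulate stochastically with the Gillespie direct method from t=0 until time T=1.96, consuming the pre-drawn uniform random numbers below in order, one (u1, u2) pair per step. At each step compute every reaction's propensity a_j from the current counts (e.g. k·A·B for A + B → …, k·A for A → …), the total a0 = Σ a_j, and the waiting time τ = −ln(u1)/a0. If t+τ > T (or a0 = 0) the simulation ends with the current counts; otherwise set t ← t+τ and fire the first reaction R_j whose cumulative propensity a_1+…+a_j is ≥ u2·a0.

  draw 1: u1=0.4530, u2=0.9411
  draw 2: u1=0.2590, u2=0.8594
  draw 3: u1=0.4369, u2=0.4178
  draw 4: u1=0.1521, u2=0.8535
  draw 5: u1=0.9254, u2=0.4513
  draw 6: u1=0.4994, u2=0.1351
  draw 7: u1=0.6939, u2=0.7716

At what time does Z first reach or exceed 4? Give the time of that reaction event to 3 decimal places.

Threshold first reached at t = 0.305

t=0.000: X=3 Z=2 D=8 Y=3
Draw 1: a1=1.179, a2=1.528, a3=8.520, a4=2.244, a0=13.471; τ=−ln(0.4530)/13.471=0.059 → t=0.059; u2·a0=0.9411·13.471=12.678; a1+…+a3=11.227 < 12.678 ≤ a1+…+a4=13.471 → R4 fires; X=5 Z=1 D=10 Y=2
Draw 2: a1=1.310, a2=1.910, a3=7.100, a4=0.748, a0=11.068; τ=−ln(0.2590)/11.068=0.122 → t=0.181; u2·a0=0.8594·11.068=9.512; a1+a2=3.220 < 9.512 ≤ a1+…+a3=10.320 → R3 fires; X=5 Z=3 D=9 Y=1
Draw 3: a1=0.655, a2=1.719, a3=3.195, a4=1.122, a0=6.691; τ=−ln(0.4369)/6.691=0.124 → t=0.305; u2·a0=0.4178·6.691=2.795; a1+a2=2.374 < 2.795 ≤ a1+…+a3=5.569 → R3 fires; X=5 Z=5 D=8 Y=0
Draw 4: a1=0.000, a2=1.528, a3=0.000, a4=0.000, a0=1.528; τ=−ln(0.1521)/1.528=1.232 → t=1.537; u2·a0=0.8535·1.528=1.304; a1=0.000 < 1.304 ≤ a1+a2=1.528 → R2 fires; X=5 Z=5 D=9 Y=0
Draw 5: a1=0.000, a2=1.719, a3=0.000, a4=0.000, a0=1.719; τ=−ln(0.9254)/1.719=0.045 → t=1.582; u2·a0=0.4513·1.719=0.776; a1=0.000 < 0.776 ≤ a1+a2=1.719 → R2 fires; X=5 Z=5 D=10 Y=0
Draw 6: a1=0.000, a2=1.910, a3=0.000, a4=0.000, a0=1.910; τ=−ln(0.4994)/1.910=0.364 → t=1.946; u2·a0=0.1351·1.910=0.258; a1=0.000 < 0.258 ≤ a1+a2=1.910 → R2 fires; X=5 Z=5 D=11 Y=0
Draw 7: a1=0.000, a2=2.101, a3=0.000, a4=0.000, a0=2.101; τ=−ln(0.6939)/2.101=0.174 → t=2.120 > T=1.96: stop.
Z first becomes ≥ 4 when it reaches 5 at the event at t=0.305.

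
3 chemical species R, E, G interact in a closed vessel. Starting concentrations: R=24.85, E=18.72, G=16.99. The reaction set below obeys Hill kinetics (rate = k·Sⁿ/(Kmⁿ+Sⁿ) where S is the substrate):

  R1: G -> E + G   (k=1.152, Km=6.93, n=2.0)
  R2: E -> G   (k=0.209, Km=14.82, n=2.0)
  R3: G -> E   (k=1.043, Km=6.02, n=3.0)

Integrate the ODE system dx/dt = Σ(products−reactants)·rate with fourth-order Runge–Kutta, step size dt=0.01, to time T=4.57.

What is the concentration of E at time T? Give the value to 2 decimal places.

RK4 with dt=0.01: 457 steps to T=4.57. Trajectory (selected grid times):
t=0.00: R=24.85 E=18.72 G=16.99
t=0.51: R=24.85 E=19.66 G=16.55
t=1.02: R=24.85 E=20.60 G=16.11
t=1.52: R=24.85 E=21.51 G=15.69
t=2.03: R=24.85 E=22.43 G=15.26
t=2.54: R=24.85 E=23.34 G=14.83
t=3.05: R=24.85 E=24.24 G=14.41
t=3.55: R=24.85 E=25.11 G=14.00
t=4.06: R=24.85 E=25.99 G=13.59
t=4.57: R=24.85 E=26.86 G=13.19
Read off E at T=4.57: 26.86

E at T = 26.86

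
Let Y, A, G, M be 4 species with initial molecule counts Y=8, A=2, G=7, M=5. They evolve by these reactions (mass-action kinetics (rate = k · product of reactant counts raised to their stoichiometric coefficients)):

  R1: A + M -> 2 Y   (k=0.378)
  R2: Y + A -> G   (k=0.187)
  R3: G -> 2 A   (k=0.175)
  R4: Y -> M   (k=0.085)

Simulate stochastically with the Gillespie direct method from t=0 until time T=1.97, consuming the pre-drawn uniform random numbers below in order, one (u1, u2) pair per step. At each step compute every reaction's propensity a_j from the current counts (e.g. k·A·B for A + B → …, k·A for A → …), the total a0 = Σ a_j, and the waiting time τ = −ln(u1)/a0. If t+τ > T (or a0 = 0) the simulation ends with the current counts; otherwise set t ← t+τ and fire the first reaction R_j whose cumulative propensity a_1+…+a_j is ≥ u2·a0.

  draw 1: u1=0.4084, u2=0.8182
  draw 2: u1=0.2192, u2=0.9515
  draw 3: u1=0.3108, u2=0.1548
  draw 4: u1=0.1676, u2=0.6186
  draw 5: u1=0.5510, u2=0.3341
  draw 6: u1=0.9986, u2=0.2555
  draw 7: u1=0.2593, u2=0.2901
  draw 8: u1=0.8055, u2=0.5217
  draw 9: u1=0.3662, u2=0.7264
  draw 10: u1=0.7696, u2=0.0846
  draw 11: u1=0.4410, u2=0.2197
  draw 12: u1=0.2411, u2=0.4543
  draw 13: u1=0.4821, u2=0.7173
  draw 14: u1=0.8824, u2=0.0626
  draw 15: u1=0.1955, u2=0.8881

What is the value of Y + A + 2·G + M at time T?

Check how each reaction changes W = Y + A + 2·G + M (weight of products minus weight of reactants):
R1: A + M -> 2 Y: (1·2) − (1·1 + 1·1) = 2 − 2 = 0
R2: Y + A -> G: (2·1) − (1·1 + 1·1) = 2 − 2 = 0
R3: G -> 2 A: (1·2) − (2·1) = 2 − 2 = 0
R4: Y -> M: (1·1) − (1·1) = 1 − 1 = 0
Every reaction leaves W unchanged, so W is conserved and no simulation is needed: W(T) = W(0) = 8 + 2 + 2·7 + 5 = 29

Value at T = 29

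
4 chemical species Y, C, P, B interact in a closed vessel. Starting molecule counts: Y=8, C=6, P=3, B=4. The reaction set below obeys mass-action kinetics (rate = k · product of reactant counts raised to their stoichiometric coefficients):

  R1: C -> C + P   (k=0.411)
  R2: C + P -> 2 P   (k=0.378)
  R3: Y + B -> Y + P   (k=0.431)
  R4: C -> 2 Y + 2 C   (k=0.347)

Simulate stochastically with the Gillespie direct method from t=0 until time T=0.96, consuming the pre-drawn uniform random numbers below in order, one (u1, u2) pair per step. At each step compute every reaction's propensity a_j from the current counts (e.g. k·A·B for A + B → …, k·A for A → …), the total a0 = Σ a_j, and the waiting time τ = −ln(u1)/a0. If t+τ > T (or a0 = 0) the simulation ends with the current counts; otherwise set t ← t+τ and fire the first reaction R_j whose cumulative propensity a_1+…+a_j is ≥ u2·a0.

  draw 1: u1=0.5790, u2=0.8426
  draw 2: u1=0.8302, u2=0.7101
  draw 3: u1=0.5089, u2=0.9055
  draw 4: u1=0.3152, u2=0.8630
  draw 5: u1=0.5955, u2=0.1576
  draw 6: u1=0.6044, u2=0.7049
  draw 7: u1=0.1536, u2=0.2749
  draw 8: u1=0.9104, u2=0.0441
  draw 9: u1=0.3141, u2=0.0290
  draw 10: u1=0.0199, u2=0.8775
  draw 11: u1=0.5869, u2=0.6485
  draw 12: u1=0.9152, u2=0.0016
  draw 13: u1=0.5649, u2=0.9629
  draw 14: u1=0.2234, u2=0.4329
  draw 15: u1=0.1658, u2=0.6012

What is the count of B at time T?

B at T = 0

t=0.000: Y=8 C=6 P=3 B=4
Draw 1: a1=2.466, a2=6.804, a3=13.792, a4=2.082, a0=25.144; τ=−ln(0.5790)/25.144=0.022 → t=0.022; u2·a0=0.8426·25.144=21.186; a1+a2=9.270 < 21.186 ≤ a1+…+a3=23.062 → R3 fires; Y=8 C=6 P=4 B=3
Draw 2: a1=2.466, a2=9.072, a3=10.344, a4=2.082, a0=23.964; τ=−ln(0.8302)/23.964=0.008 → t=0.029; u2·a0=0.7101·23.964=17.017; a1+a2=11.538 < 17.017 ≤ a1+…+a3=21.882 → R3 fires; Y=8 C=6 P=5 B=2
Draw 3: a1=2.466, a2=11.340, a3=6.896, a4=2.082, a0=22.784; τ=−ln(0.5089)/22.784=0.030 → t=0.059; u2·a0=0.9055·22.784=20.631; a1+a2=13.806 < 20.631 ≤ a1+…+a3=20.702 → R3 fires; Y=8 C=6 P=6 B=1
Draw 4: a1=2.466, a2=13.608, a3=3.448, a4=2.082, a0=21.604; τ=−ln(0.3152)/21.604=0.053 → t=0.113; u2·a0=0.8630·21.604=18.644; a1+a2=16.074 < 18.644 ≤ a1+…+a3=19.522 → R3 fires; Y=8 C=6 P=7 B=0
Draw 5: a1=2.466, a2=15.876, a3=0.000, a4=2.082, a0=20.424; τ=−ln(0.5955)/20.424=0.025 → t=0.138; u2·a0=0.1576·20.424=3.219; a1=2.466 < 3.219 ≤ a1+a2=18.342 → R2 fires; Y=8 C=5 P=8 B=0
Draw 6: a1=2.055, a2=15.120, a3=0.000, a4=1.735, a0=18.910; τ=−ln(0.6044)/18.910=0.027 → t=0.165; u2·a0=0.7049·18.910=13.330; a1=2.055 < 13.330 ≤ a1+a2=17.175 → R2 fires; Y=8 C=4 P=9 B=0
Draw 7: a1=1.644, a2=13.608, a3=0.000, a4=1.388, a0=16.640; τ=−ln(0.1536)/16.640=0.113 → t=0.277; u2·a0=0.2749·16.640=4.574; a1=1.644 < 4.574 ≤ a1+a2=15.252 → R2 fires; Y=8 C=3 P=10 B=0
Draw 8: a1=1.233, a2=11.340, a3=0.000, a4=1.041, a0=13.614; τ=−ln(0.9104)/13.614=0.007 → t=0.284; u2·a0=0.0441·13.614=0.600 ≤ a1=1.233 → R1 fires; Y=8 C=3 P=11 B=0
Draw 9: a1=1.233, a2=12.474, a3=0.000, a4=1.041, a0=14.748; τ=−ln(0.3141)/14.748=0.079 → t=0.363; u2·a0=0.0290·14.748=0.428 ≤ a1=1.233 → R1 fires; Y=8 C=3 P=12 B=0
Draw 10: a1=1.233, a2=13.608, a3=0.000, a4=1.041, a0=15.882; τ=−ln(0.0199)/15.882=0.247 → t=0.609; u2·a0=0.8775·15.882=13.936; a1=1.233 < 13.936 ≤ a1+a2=14.841 → R2 fires; Y=8 C=2 P=13 B=0
Draw 11: a1=0.822, a2=9.828, a3=0.000, a4=0.694, a0=11.344; τ=−ln(0.5869)/11.344=0.047 → t=0.656; u2·a0=0.6485·11.344=7.357; a1=0.822 < 7.357 ≤ a1+a2=10.650 → R2 fires; Y=8 C=1 P=14 B=0
Draw 12: a1=0.411, a2=5.292, a3=0.000, a4=0.347, a0=6.050; τ=−ln(0.9152)/6.050=0.015 → t=0.671; u2·a0=0.0016·6.050=0.010 ≤ a1=0.411 → R1 fires; Y=8 C=1 P=15 B=0
Draw 13: a1=0.411, a2=5.670, a3=0.000, a4=0.347, a0=6.428; τ=−ln(0.5649)/6.428=0.089 → t=0.760; u2·a0=0.9629·6.428=6.190; a1+…+a3=6.081 < 6.190 ≤ a1+…+a4=6.428 → R4 fires; Y=10 C=2 P=15 B=0
Draw 14: a1=0.822, a2=11.340, a3=0.000, a4=0.694, a0=12.856; τ=−ln(0.2234)/12.856=0.117 → t=0.876; u2·a0=0.4329·12.856=5.565; a1=0.822 < 5.565 ≤ a1+a2=12.162 → R2 fires; Y=10 C=1 P=16 B=0
Draw 15: a1=0.411, a2=6.048, a3=0.000, a4=0.347, a0=6.806; τ=−ln(0.1658)/6.806=0.264 → t=1.140 > T=0.96: stop.
Read off B at T=0.96: 0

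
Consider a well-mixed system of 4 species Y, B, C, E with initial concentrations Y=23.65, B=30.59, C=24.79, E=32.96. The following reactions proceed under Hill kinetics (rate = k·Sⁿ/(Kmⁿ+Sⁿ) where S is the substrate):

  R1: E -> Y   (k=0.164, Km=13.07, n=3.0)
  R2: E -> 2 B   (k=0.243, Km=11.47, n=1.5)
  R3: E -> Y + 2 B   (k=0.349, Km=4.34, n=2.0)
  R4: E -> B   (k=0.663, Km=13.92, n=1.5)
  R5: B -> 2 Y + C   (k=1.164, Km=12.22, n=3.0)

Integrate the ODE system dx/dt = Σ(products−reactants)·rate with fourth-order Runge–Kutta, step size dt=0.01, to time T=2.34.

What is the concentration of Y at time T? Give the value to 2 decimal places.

Y at T = 29.95

RK4 with dt=0.01: 234 steps to T=2.34. Trajectory (selected grid times):
t=0.00: Y=23.65 B=30.59 C=24.79 E=32.96
t=0.26: Y=24.35 B=30.72 C=25.07 E=32.64
t=0.52: Y=25.05 B=30.86 C=25.36 E=32.33
t=0.78: Y=25.75 B=30.99 C=25.64 E=32.01
t=1.04: Y=26.45 B=31.12 C=25.93 E=31.70
t=1.30: Y=27.15 B=31.25 C=26.22 E=31.38
t=1.56: Y=27.85 B=31.38 C=26.50 E=31.07
t=1.82: Y=28.55 B=31.50 C=26.79 E=30.76
t=2.08: Y=29.25 B=31.63 C=27.07 E=30.45
t=2.34: Y=29.95 B=31.76 C=27.36 E=30.13
Read off Y at T=2.34: 29.95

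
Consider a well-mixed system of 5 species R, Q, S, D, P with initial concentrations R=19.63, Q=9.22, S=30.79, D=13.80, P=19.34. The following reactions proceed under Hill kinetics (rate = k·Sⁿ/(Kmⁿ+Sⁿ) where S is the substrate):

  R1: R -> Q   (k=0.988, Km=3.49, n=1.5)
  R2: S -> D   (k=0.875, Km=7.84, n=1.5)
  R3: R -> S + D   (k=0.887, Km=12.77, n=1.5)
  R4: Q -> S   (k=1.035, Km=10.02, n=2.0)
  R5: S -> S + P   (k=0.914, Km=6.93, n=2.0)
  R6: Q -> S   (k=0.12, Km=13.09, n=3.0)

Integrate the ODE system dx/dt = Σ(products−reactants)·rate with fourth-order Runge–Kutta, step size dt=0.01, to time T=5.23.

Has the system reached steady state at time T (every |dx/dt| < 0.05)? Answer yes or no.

Steady state at T: no

RK4 with dt=0.01: 523 steps to T=5.23. Trajectory (selected grid times):
t=0.00: R=19.63 Q=9.22 S=30.79 D=13.80 P=19.34
t=0.58: R=18.76 Q=9.45 S=30.97 D=14.58 P=19.84
t=1.16: R=17.91 Q=9.68 S=31.15 D=15.36 P=20.35
t=1.74: R=17.07 Q=9.89 S=31.33 D=16.13 P=20.85
t=2.32: R=16.24 Q=10.09 S=31.51 D=16.89 P=21.36
t=2.91: R=15.41 Q=10.29 S=31.69 D=17.65 P=21.87
t=3.49: R=14.60 Q=10.47 S=31.86 D=18.39 P=22.38
t=4.07: R=13.81 Q=10.64 S=32.02 D=19.12 P=22.89
t=4.65: R=13.04 Q=10.80 S=32.18 D=19.84 P=23.39
t=5.23: R=12.28 Q=10.95 S=32.33 D=20.55 P=23.90
Rates at T: R1=0.8581, R2=0.7817, R3=0.4306, R4=0.5634, R5=0.8739, R6=0.0443
dx/dt at T (Σ net stoichiometry × rate): R=-1.2887, Q=+0.2504, S=+0.2566, D=+1.2123, P=+0.8739
Largest |dx/dt| is |-1.2887| (R) ≥ 0.05 → not steady.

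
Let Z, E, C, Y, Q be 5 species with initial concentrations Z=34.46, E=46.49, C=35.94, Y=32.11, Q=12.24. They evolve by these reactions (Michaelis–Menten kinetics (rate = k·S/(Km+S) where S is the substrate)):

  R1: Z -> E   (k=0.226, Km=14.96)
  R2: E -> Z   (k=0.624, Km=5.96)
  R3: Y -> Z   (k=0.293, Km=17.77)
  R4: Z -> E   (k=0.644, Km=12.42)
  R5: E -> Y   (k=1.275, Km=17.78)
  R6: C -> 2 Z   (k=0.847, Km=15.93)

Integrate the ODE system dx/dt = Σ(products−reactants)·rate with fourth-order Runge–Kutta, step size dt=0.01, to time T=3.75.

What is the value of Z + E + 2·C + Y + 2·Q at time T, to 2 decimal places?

Value at T = 209.42

Check how each reaction changes W = Z + E + 2·C + Y + 2·Q (weight of products minus weight of reactants):
R1: Z -> E: (1·1) − (1·1) = 1 − 1 = 0
R2: E -> Z: (1·1) − (1·1) = 1 − 1 = 0
R3: Y -> Z: (1·1) − (1·1) = 1 − 1 = 0
R4: Z -> E: (1·1) − (1·1) = 1 − 1 = 0
R5: E -> Y: (1·1) − (1·1) = 1 − 1 = 0
R6: C -> 2 Z: (1·2) − (2·1) = 2 − 2 = 0
Every reaction leaves W unchanged, so W is conserved and no simulation is needed: W(T) = W(0) = 34.46 + 46.49 + 2·35.94 + 32.11 + 2·12.24 = 209.42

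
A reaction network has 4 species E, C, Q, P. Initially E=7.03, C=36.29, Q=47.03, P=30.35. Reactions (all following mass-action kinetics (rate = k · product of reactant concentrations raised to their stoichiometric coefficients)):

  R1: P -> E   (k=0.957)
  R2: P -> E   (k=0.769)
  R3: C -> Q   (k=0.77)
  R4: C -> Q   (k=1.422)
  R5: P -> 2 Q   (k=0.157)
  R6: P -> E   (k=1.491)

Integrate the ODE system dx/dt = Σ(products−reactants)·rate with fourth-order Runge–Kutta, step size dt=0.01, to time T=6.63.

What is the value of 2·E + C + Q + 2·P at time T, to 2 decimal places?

Value at T = 158.08

Check how each reaction changes W = 2·E + C + Q + 2·P (weight of products minus weight of reactants):
R1: P -> E: (2·1) − (2·1) = 2 − 2 = 0
R2: P -> E: (2·1) − (2·1) = 2 − 2 = 0
R3: C -> Q: (1·1) − (1·1) = 1 − 1 = 0
R4: C -> Q: (1·1) − (1·1) = 1 − 1 = 0
R5: P -> 2 Q: (1·2) − (2·1) = 2 − 2 = 0
R6: P -> E: (2·1) − (2·1) = 2 − 2 = 0
Every reaction leaves W unchanged, so W is conserved and no simulation is needed: W(T) = W(0) = 2·7.03 + 36.29 + 47.03 + 2·30.35 = 158.08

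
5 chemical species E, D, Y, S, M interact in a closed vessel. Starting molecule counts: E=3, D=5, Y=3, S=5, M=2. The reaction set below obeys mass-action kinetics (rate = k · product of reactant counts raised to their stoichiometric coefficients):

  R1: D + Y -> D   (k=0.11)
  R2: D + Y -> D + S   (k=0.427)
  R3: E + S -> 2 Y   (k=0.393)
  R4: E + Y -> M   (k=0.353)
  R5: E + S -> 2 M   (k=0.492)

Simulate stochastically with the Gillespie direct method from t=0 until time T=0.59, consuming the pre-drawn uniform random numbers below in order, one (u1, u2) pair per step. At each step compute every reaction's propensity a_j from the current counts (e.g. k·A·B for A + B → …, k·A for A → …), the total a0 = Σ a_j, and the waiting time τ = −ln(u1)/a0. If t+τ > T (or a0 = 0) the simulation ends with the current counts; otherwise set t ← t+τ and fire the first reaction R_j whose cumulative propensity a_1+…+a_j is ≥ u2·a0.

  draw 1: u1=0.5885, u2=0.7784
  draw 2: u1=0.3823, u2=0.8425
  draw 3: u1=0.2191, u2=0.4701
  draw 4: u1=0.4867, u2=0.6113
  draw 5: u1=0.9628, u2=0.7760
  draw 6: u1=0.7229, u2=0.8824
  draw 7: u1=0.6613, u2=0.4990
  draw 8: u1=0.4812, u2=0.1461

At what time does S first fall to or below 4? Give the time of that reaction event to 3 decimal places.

t=0.000: E=3 D=5 Y=3 S=5 M=2
Draw 1: a1=1.650, a2=6.405, a3=5.895, a4=3.177, a5=7.380, a0=24.507; τ=−ln(0.5885)/24.507=0.022 → t=0.022; u2·a0=0.7784·24.507=19.076; a1+…+a4=17.127 < 19.076 ≤ a1+…+a5=24.507 → R5 fires; E=2 D=5 Y=3 S=4 M=4
Draw 2: a1=1.650, a2=6.405, a3=3.144, a4=2.118, a5=3.936, a0=17.253; τ=−ln(0.3823)/17.253=0.056 → t=0.077; u2·a0=0.8425·17.253=14.536; a1+…+a4=13.317 < 14.536 ≤ a1+…+a5=17.253 → R5 fires; E=1 D=5 Y=3 S=3 M=6
Draw 3: a1=1.650, a2=6.405, a3=1.179, a4=1.059, a5=1.476, a0=11.769; τ=−ln(0.2191)/11.769=0.129 → t=0.206; u2·a0=0.4701·11.769=5.533; a1=1.650 < 5.533 ≤ a1+a2=8.055 → R2 fires; E=1 D=5 Y=2 S=4 M=6
Draw 4: a1=1.100, a2=4.270, a3=1.572, a4=0.706, a5=1.968, a0=9.616; τ=−ln(0.4867)/9.616=0.075 → t=0.281; u2·a0=0.6113·9.616=5.878; a1+a2=5.370 < 5.878 ≤ a1+…+a3=6.942 → R3 fires; E=0 D=5 Y=4 S=3 M=6
Draw 5: a1=2.200, a2=8.540, a3=0.000, a4=0.000, a5=0.000, a0=10.740; τ=−ln(0.9628)/10.740=0.004 → t=0.285; u2·a0=0.7760·10.740=8.334; a1=2.200 < 8.334 ≤ a1+a2=10.740 → R2 fires; E=0 D=5 Y=3 S=4 M=6
Draw 6: a1=1.650, a2=6.405, a3=0.000, a4=0.000, a5=0.000, a0=8.055; τ=−ln(0.7229)/8.055=0.040 → t=0.325; u2·a0=0.8824·8.055=7.108; a1=1.650 < 7.108 ≤ a1+a2=8.055 → R2 fires; E=0 D=5 Y=2 S=5 M=6
Draw 7: a1=1.100, a2=4.270, a3=0.000, a4=0.000, a5=0.000, a0=5.370; τ=−ln(0.6613)/5.370=0.077 → t=0.402; u2·a0=0.4990·5.370=2.680; a1=1.100 < 2.680 ≤ a1+a2=5.370 → R2 fires; E=0 D=5 Y=1 S=6 M=6
Draw 8: a1=0.550, a2=2.135, a3=0.000, a4=0.000, a5=0.000, a0=2.685; τ=−ln(0.4812)/2.685=0.272 → t=0.675 > T=0.59: stop.
S first becomes ≤ 4 when it reaches 4 at the event at t=0.022.

Threshold first reached at t = 0.022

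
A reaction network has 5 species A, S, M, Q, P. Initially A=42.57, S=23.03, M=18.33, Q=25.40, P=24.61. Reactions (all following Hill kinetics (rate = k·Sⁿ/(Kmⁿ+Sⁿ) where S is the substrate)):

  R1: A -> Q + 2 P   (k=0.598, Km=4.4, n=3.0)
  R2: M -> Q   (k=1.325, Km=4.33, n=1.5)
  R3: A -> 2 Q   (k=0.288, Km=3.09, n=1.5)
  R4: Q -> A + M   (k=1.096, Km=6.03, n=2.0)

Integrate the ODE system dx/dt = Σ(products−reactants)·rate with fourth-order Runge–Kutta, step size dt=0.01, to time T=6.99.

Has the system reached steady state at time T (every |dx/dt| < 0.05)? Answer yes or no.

Steady state at T: no

RK4 with dt=0.01: 699 steps to T=6.99. Trajectory (selected grid times):
t=0.00: A=42.57 S=23.03 M=18.33 Q=25.40 P=24.61
t=0.78: A=42.69 S=23.03 M=18.21 Q=26.42 P=25.54
t=1.55: A=42.82 S=23.03 M=18.10 Q=27.43 P=26.46
t=2.33: A=42.95 S=23.03 M=18.00 Q=28.44 P=27.39
t=3.11: A=43.08 S=23.03 M=17.89 Q=29.45 P=28.33
t=3.88: A=43.22 S=23.03 M=17.79 Q=30.45 P=29.25
t=4.66: A=43.35 S=23.03 M=17.69 Q=31.45 P=30.18
t=5.44: A=43.49 S=23.03 M=17.60 Q=32.46 P=31.11
t=6.21: A=43.63 S=23.03 M=17.50 Q=33.44 P=32.03
t=6.99: A=43.78 S=23.03 M=17.41 Q=34.44 P=32.96
Rates at T: R1=0.5974, R2=1.1788, R3=0.2827, R4=1.0634
dx/dt at T (Σ net stoichiometry × rate): A=+0.1833, S=+0.0000, M=-0.1154, Q=+1.2782, P=+1.1948
Largest |dx/dt| is |+1.2782| (Q) ≥ 0.05 → not steady.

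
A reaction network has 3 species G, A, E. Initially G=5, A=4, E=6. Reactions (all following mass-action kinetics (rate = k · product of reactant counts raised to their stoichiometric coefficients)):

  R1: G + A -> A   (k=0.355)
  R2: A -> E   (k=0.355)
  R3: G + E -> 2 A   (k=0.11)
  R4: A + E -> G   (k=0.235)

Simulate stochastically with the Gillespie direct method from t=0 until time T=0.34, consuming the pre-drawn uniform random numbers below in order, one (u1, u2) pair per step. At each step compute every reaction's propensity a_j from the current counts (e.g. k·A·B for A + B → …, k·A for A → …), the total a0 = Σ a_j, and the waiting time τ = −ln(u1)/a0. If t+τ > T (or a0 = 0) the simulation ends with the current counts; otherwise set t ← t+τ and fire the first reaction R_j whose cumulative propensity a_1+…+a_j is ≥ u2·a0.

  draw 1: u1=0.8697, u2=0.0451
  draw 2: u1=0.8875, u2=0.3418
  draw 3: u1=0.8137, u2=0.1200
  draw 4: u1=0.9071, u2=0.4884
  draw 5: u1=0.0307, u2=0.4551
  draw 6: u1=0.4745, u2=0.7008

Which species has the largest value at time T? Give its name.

Dominant species at T: A

t=0.000: G=5 A=4 E=6
Draw 1: a1=7.100, a2=1.420, a3=3.300, a4=5.640, a0=17.460; τ=−ln(0.8697)/17.460=0.008 → t=0.008; u2·a0=0.0451·17.460=0.787 ≤ a1=7.100 → R1 fires; G=4 A=4 E=6
Draw 2: a1=5.680, a2=1.420, a3=2.640, a4=5.640, a0=15.380; τ=−ln(0.8875)/15.380=0.008 → t=0.016; u2·a0=0.3418·15.380=5.257 ≤ a1=5.680 → R1 fires; G=3 A=4 E=6
Draw 3: a1=4.260, a2=1.420, a3=1.980, a4=5.640, a0=13.300; τ=−ln(0.8137)/13.300=0.016 → t=0.031; u2·a0=0.1200·13.300=1.596 ≤ a1=4.260 → R1 fires; G=2 A=4 E=6
Draw 4: a1=2.840, a2=1.420, a3=1.320, a4=5.640, a0=11.220; τ=−ln(0.9071)/11.220=0.009 → t=0.040; u2·a0=0.4884·11.220=5.480; a1+a2=4.260 < 5.480 ≤ a1+…+a3=5.580 → R3 fires; G=1 A=6 E=5
Draw 5: a1=2.130, a2=2.130, a3=0.550, a4=7.050, a0=11.860; τ=−ln(0.0307)/11.860=0.294 → t=0.334; u2·a0=0.4551·11.860=5.397; a1+…+a3=4.810 < 5.397 ≤ a1+…+a4=11.860 → R4 fires; G=2 A=5 E=4
Draw 6: a1=3.550, a2=1.775, a3=0.880, a4=4.700, a0=10.905; τ=−ln(0.4745)/10.905=0.068 → t=0.402 > T=0.34: stop.
At T=0.34: G=2 A=5 E=4; the largest is A.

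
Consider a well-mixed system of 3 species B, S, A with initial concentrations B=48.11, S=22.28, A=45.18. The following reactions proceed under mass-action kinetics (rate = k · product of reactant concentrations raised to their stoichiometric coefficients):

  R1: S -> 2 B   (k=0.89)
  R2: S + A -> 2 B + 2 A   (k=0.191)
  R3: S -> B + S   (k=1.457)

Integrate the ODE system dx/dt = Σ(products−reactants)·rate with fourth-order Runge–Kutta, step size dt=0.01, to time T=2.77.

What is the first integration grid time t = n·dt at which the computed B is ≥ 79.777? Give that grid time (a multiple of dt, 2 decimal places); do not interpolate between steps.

RK4 with dt=0.01: 277 steps to T=2.77. Trajectory (selected grid times):
t=0.00: B=48.11 S=22.28 A=45.18
t=0.09: B=77.83 S=8.37 A=57.94
t=0.10: B=79.85 S=7.42 A=58.81
t=0.31: B=94.50 S=0.49 A=65.26
t=0.62: B=95.51 S=0.01 A=65.71
t=0.92: B=95.53 S=0.00 A=65.71
t=1.23: B=95.53 S=0.00 A=65.71
t=1.54: B=95.53 S=0.00 A=65.71
t=1.85: B=95.53 S=0.00 A=65.71
t=2.15: B=95.53 S=0.00 A=65.71
t=2.46: B=95.53 S=0.00 A=65.71
t=2.77: B=95.53 S=0.00 A=65.71
B(0.09)=77.835 < 79.777 but B(0.10)=79.848 ≥ 79.777, so the first grid time is t=0.10.

Threshold first reached at t = 0.10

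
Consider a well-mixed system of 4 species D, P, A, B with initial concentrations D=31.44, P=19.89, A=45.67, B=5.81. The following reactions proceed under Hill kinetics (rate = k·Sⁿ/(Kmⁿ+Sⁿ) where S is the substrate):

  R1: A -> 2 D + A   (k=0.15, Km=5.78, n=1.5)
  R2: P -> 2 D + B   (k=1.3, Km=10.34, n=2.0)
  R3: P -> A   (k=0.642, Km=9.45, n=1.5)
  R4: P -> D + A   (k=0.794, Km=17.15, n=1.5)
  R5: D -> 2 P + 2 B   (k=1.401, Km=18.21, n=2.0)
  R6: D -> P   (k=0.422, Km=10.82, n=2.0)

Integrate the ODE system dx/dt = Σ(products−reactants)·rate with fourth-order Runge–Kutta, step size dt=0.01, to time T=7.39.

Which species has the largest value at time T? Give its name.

RK4 with dt=0.01: 739 steps to T=7.39. Trajectory (selected grid times):
t=0.00: D=31.44 P=19.89 A=45.67 B=5.81
t=0.82: D=32.55 P=20.33 A=46.43 B=8.39
t=1.64: D=33.66 P=20.79 A=47.20 B=11.00
t=2.46: D=34.78 P=21.25 A=47.98 B=13.65
t=3.28: D=35.90 P=21.73 A=48.77 B=16.33
t=4.11: D=37.04 P=22.23 A=49.58 B=19.08
t=4.93: D=38.18 P=22.72 A=50.38 B=21.82
t=5.75: D=39.32 P=23.23 A=51.19 B=24.59
t=6.57: D=40.48 P=23.74 A=52.01 B=27.38
t=7.39: D=41.63 P=24.25 A=52.84 B=30.20
At T=7.39: D=41.63 P=24.25 A=52.84 B=30.20; the largest is A.

Dominant species at T: A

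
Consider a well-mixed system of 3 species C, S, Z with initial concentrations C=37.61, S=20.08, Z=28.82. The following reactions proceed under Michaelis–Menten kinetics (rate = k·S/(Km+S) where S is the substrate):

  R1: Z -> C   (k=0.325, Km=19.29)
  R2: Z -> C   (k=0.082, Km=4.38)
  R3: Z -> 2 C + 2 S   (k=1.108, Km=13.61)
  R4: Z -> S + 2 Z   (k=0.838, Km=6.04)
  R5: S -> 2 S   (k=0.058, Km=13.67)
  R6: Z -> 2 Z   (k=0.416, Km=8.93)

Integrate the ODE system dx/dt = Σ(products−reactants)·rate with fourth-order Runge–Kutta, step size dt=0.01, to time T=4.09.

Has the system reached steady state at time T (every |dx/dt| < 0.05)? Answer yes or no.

Steady state at T: no

RK4 with dt=0.01: 409 steps to T=4.09. Trajectory (selected grid times):
t=0.00: C=37.61 S=20.08 Z=28.82
t=0.45: C=38.41 S=21.08 Z=28.82
t=0.91: C=39.22 S=22.11 Z=28.81
t=1.36: C=40.02 S=23.12 Z=28.81
t=1.82: C=40.83 S=24.15 Z=28.81
t=2.27: C=41.63 S=25.15 Z=28.80
t=2.73: C=42.44 S=26.18 Z=28.80
t=3.18: C=43.24 S=27.19 Z=28.79
t=3.64: C=44.06 S=28.21 Z=28.79
t=4.09: C=44.85 S=29.22 Z=28.79
Rates at T: R1=0.1946, R2=0.0712, R3=0.7523, R4=0.6927, R5=0.0395, R6=0.3175
dx/dt at T (Σ net stoichiometry × rate): C=+1.7704, S=+2.2368, Z=-0.0079
Largest |dx/dt| is |+2.2368| (S) ≥ 0.05 → not steady.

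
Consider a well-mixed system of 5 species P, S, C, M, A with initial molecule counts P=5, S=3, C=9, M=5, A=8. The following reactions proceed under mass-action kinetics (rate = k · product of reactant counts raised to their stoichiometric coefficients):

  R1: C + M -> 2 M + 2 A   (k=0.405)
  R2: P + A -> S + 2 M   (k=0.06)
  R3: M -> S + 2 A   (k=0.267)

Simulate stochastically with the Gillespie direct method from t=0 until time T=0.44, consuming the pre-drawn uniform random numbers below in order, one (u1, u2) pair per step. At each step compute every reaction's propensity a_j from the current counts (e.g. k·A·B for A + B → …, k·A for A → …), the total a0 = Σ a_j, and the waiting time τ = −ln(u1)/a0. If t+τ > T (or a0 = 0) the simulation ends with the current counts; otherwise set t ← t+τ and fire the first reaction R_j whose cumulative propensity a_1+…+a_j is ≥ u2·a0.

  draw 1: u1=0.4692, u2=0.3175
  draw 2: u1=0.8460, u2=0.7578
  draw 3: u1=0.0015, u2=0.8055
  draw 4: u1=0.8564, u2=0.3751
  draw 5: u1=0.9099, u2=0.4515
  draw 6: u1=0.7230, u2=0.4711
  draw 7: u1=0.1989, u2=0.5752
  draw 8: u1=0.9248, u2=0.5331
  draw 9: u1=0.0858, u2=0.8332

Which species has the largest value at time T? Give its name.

Dominant species at T: A

t=0.000: P=5 S=3 C=9 M=5 A=8
Draw 1: a1=18.225, a2=2.400, a3=1.335, a0=21.960; τ=−ln(0.4692)/21.960=0.034 → t=0.034; u2·a0=0.3175·21.960=6.972 ≤ a1=18.225 → R1 fires; P=5 S=3 C=8 M=6 A=10
Draw 2: a1=19.440, a2=3.000, a3=1.602, a0=24.042; τ=−ln(0.8460)/24.042=0.007 → t=0.041; u2·a0=0.7578·24.042=18.219 ≤ a1=19.440 → R1 fires; P=5 S=3 C=7 M=7 A=12
Draw 3: a1=19.845, a2=3.600, a3=1.869, a0=25.314; τ=−ln(0.0015)/25.314=0.257 → t=0.298; u2·a0=0.8055·25.314=20.390; a1=19.845 < 20.390 ≤ a1+a2=23.445 → R2 fires; P=4 S=4 C=7 M=9 A=11
Draw 4: a1=25.515, a2=2.640, a3=2.403, a0=30.558; τ=−ln(0.8564)/30.558=0.005 → t=0.303; u2·a0=0.3751·30.558=11.462 ≤ a1=25.515 → R1 fires; P=4 S=4 C=6 M=10 A=13
Draw 5: a1=24.300, a2=3.120, a3=2.670, a0=30.090; τ=−ln(0.9099)/30.090=0.003 → t=0.306; u2·a0=0.4515·30.090=13.586 ≤ a1=24.300 → R1 fires; P=4 S=4 C=5 M=11 A=15
Draw 6: a1=22.275, a2=3.600, a3=2.937, a0=28.812; τ=−ln(0.7230)/28.812=0.011 → t=0.318; u2·a0=0.4711·28.812=13.573 ≤ a1=22.275 → R1 fires; P=4 S=4 C=4 M=12 A=17
Draw 7: a1=19.440, a2=4.080, a3=3.204, a0=26.724; τ=−ln(0.1989)/26.724=0.060 → t=0.378; u2·a0=0.5752·26.724=15.372 ≤ a1=19.440 → R1 fires; P=4 S=4 C=3 M=13 A=19
Draw 8: a1=15.795, a2=4.560, a3=3.471, a0=23.826; τ=−ln(0.9248)/23.826=0.003 → t=0.381; u2·a0=0.5331·23.826=12.702 ≤ a1=15.795 → R1 fires; P=4 S=4 C=2 M=14 A=21
Draw 9: a1=11.340, a2=5.040, a3=3.738, a0=20.118; τ=−ln(0.0858)/20.118=0.122 → t=0.504 > T=0.44: stop.
At T=0.44: P=4 S=4 C=2 M=14 A=21; the largest is A.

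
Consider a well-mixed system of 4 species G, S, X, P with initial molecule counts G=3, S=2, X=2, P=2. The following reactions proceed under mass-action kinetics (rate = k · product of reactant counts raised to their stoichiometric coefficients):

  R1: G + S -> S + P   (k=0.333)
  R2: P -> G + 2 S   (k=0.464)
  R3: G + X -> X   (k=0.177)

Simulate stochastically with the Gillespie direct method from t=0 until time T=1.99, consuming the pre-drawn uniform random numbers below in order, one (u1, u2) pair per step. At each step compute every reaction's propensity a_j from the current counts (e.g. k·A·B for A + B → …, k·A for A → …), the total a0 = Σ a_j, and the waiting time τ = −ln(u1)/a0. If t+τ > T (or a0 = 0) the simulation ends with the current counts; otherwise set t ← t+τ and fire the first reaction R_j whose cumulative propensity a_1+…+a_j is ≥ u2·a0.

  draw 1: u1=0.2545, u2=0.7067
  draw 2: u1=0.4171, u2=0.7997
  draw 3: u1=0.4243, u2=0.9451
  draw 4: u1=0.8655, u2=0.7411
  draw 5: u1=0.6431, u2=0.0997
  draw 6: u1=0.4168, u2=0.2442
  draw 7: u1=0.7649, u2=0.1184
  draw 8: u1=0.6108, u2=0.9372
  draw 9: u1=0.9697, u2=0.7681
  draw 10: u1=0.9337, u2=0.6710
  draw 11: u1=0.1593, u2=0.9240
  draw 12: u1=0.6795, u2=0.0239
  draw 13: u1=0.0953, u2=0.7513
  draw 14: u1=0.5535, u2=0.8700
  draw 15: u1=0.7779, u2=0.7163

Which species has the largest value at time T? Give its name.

t=0.000: G=3 S=2 X=2 P=2
Draw 1: a1=1.998, a2=0.928, a3=1.062, a0=3.988; τ=−ln(0.2545)/3.988=0.343 → t=0.343; u2·a0=0.7067·3.988=2.818; a1=1.998 < 2.818 ≤ a1+a2=2.926 → R2 fires; G=4 S=4 X=2 P=1
Draw 2: a1=5.328, a2=0.464, a3=1.416, a0=7.208; τ=−ln(0.4171)/7.208=0.121 → t=0.464; u2·a0=0.7997·7.208=5.764; a1=5.328 < 5.764 ≤ a1+a2=5.792 → R2 fires; G=5 S=6 X=2 P=0
Draw 3: a1=9.990, a2=0.000, a3=1.770, a0=11.760; τ=−ln(0.4243)/11.760=0.073 → t=0.537; u2·a0=0.9451·11.760=11.114; a1+a2=9.990 < 11.114 ≤ a1+…+a3=11.760 → R3 fires; G=4 S=6 X=2 P=0
Draw 4: a1=7.992, a2=0.000, a3=1.416, a0=9.408; τ=−ln(0.8655)/9.408=0.015 → t=0.553; u2·a0=0.7411·9.408=6.972 ≤ a1=7.992 → R1 fires; G=3 S=6 X=2 P=1
Draw 5: a1=5.994, a2=0.464, a3=1.062, a0=7.520; τ=−ln(0.6431)/7.520=0.059 → t=0.611; u2·a0=0.0997·7.520=0.750 ≤ a1=5.994 → R1 fires; G=2 S=6 X=2 P=2
Draw 6: a1=3.996, a2=0.928, a3=0.708, a0=5.632; τ=−ln(0.4168)/5.632=0.155 → t=0.767; u2·a0=0.2442·5.632=1.375 ≤ a1=3.996 → R1 fires; G=1 S=6 X=2 P=3
Draw 7: a1=1.998, a2=1.392, a3=0.354, a0=3.744; τ=−ln(0.7649)/3.744=0.072 → t=0.838; u2·a0=0.1184·3.744=0.443 ≤ a1=1.998 → R1 fires; G=0 S=6 X=2 P=4
Draw 8: a1=0.000, a2=1.856, a3=0.000, a0=1.856; τ=−ln(0.6108)/1.856=0.266 → t=1.104; u2·a0=0.9372·1.856=1.739; a1=0.000 < 1.739 ≤ a1+a2=1.856 → R2 fires; G=1 S=8 X=2 P=3
Draw 9: a1=2.664, a2=1.392, a3=0.354, a0=4.410; τ=−ln(0.9697)/4.410=0.007 → t=1.111; u2·a0=0.7681·4.410=3.387; a1=2.664 < 3.387 ≤ a1+a2=4.056 → R2 fires; G=2 S=10 X=2 P=2
Draw 10: a1=6.660, a2=0.928, a3=0.708, a0=8.296; τ=−ln(0.9337)/8.296=0.008 → t=1.119; u2·a0=0.6710·8.296=5.567 ≤ a1=6.660 → R1 fires; G=1 S=10 X=2 P=3
Draw 11: a1=3.330, a2=1.392, a3=0.354, a0=5.076; τ=−ln(0.1593)/5.076=0.362 → t=1.481; u2·a0=0.9240·5.076=4.690; a1=3.330 < 4.690 ≤ a1+a2=4.722 → R2 fires; G=2 S=12 X=2 P=2
Draw 12: a1=7.992, a2=0.928, a3=0.708, a0=9.628; τ=−ln(0.6795)/9.628=0.040 → t=1.521; u2·a0=0.0239·9.628=0.230 ≤ a1=7.992 → R1 fires; G=1 S=12 X=2 P=3
Draw 13: a1=3.996, a2=1.392, a3=0.354, a0=5.742; τ=−ln(0.0953)/5.742=0.409 → t=1.931; u2·a0=0.7513·5.742=4.314; a1=3.996 < 4.314 ≤ a1+a2=5.388 → R2 fires; G=2 S=14 X=2 P=2
Draw 14: a1=9.324, a2=0.928, a3=0.708, a0=10.960; τ=−ln(0.5535)/10.960=0.054 → t=1.985; u2·a0=0.8700·10.960=9.535; a1=9.324 < 9.535 ≤ a1+a2=10.252 → R2 fires; G=3 S=16 X=2 P=1
Draw 15: a1=15.984, a2=0.464, a3=1.062, a0=17.510; τ=−ln(0.7779)/17.510=0.014 → t=1.999 > T=1.99: stop.
At T=1.99: G=3 S=16 X=2 P=1; the largest is S.

Dominant species at T: S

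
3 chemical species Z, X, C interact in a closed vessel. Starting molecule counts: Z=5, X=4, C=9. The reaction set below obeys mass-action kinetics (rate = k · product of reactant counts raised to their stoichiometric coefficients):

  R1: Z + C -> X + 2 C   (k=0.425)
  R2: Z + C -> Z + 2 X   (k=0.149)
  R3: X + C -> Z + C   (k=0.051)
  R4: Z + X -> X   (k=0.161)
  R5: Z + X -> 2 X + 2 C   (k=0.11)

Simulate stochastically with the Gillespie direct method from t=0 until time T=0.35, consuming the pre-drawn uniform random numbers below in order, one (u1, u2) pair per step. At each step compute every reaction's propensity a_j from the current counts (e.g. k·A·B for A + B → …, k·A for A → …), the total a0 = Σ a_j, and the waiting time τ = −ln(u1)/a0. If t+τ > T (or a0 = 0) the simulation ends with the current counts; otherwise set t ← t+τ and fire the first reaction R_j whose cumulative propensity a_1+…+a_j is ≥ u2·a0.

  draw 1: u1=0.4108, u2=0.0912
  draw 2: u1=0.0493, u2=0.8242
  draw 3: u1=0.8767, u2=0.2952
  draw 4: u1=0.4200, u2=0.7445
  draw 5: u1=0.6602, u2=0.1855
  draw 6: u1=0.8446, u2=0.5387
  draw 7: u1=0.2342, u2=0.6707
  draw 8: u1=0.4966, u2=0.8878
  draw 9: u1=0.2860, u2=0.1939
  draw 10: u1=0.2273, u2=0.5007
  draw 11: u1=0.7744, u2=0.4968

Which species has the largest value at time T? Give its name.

Dominant species at T: X

t=0.000: Z=5 X=4 C=9
Draw 1: a1=19.125, a2=6.705, a3=1.836, a4=3.220, a5=2.200, a0=33.086; τ=−ln(0.4108)/33.086=0.027 → t=0.027; u2·a0=0.0912·33.086=3.017 ≤ a1=19.125 → R1 fires; Z=4 X=5 C=10
Draw 2: a1=17.000, a2=5.960, a3=2.550, a4=3.220, a5=2.200, a0=30.930; τ=−ln(0.0493)/30.930=0.097 → t=0.124; u2·a0=0.8242·30.930=25.493; a1+a2=22.960 < 25.493 ≤ a1+…+a3=25.510 → R3 fires; Z=5 X=4 C=10
Draw 3: a1=21.250, a2=7.450, a3=2.040, a4=3.220, a5=2.200, a0=36.160; τ=−ln(0.8767)/36.160=0.004 → t=0.128; u2·a0=0.2952·36.160=10.674 ≤ a1=21.250 → R1 fires; Z=4 X=5 C=11
Draw 4: a1=18.700, a2=6.556, a3=2.805, a4=3.220, a5=2.200, a0=33.481; τ=−ln(0.4200)/33.481=0.026 → t=0.154; u2·a0=0.7445·33.481=24.927; a1=18.700 < 24.927 ≤ a1+a2=25.256 → R2 fires; Z=4 X=7 C=10
Draw 5: a1=17.000, a2=5.960, a3=3.570, a4=4.508, a5=3.080, a0=34.118; τ=−ln(0.6602)/34.118=0.012 → t=0.166; u2·a0=0.1855·34.118=6.329 ≤ a1=17.000 → R1 fires; Z=3 X=8 C=11
Draw 6: a1=14.025, a2=4.917, a3=4.488, a4=3.864, a5=2.640, a0=29.934; τ=−ln(0.8446)/29.934=0.006 → t=0.172; u2·a0=0.5387·29.934=16.125; a1=14.025 < 16.125 ≤ a1+a2=18.942 → R2 fires; Z=3 X=10 C=10
Draw 7: a1=12.750, a2=4.470, a3=5.100, a4=4.830, a5=3.300, a0=30.450; τ=−ln(0.2342)/30.450=0.048 → t=0.219; u2·a0=0.6707·30.450=20.423; a1+a2=17.220 < 20.423 ≤ a1+…+a3=22.320 → R3 fires; Z=4 X=9 C=10
Draw 8: a1=17.000, a2=5.960, a3=4.590, a4=5.796, a5=3.960, a0=37.306; τ=−ln(0.4966)/37.306=0.019 → t=0.238; u2·a0=0.8878·37.306=33.120; a1+…+a3=27.550 < 33.120 ≤ a1+…+a4=33.346 → R4 fires; Z=3 X=9 C=10
Draw 9: a1=12.750, a2=4.470, a3=4.590, a4=4.347, a5=2.970, a0=29.127; τ=−ln(0.2860)/29.127=0.043 → t=0.281; u2·a0=0.1939·29.127=5.648 ≤ a1=12.750 → R1 fires; Z=2 X=10 C=11
Draw 10: a1=9.350, a2=3.278, a3=5.610, a4=3.220, a5=2.200, a0=23.658; τ=−ln(0.2273)/23.658=0.063 → t=0.344; u2·a0=0.5007·23.658=11.846; a1=9.350 < 11.846 ≤ a1+a2=12.628 → R2 fires; Z=2 X=12 C=10
Draw 11: a1=8.500, a2=2.980, a3=6.120, a4=3.864, a5=2.640, a0=24.104; τ=−ln(0.7744)/24.104=0.011 → t=0.354 > T=0.35: stop.
At T=0.35: Z=2 X=12 C=10; the largest is X.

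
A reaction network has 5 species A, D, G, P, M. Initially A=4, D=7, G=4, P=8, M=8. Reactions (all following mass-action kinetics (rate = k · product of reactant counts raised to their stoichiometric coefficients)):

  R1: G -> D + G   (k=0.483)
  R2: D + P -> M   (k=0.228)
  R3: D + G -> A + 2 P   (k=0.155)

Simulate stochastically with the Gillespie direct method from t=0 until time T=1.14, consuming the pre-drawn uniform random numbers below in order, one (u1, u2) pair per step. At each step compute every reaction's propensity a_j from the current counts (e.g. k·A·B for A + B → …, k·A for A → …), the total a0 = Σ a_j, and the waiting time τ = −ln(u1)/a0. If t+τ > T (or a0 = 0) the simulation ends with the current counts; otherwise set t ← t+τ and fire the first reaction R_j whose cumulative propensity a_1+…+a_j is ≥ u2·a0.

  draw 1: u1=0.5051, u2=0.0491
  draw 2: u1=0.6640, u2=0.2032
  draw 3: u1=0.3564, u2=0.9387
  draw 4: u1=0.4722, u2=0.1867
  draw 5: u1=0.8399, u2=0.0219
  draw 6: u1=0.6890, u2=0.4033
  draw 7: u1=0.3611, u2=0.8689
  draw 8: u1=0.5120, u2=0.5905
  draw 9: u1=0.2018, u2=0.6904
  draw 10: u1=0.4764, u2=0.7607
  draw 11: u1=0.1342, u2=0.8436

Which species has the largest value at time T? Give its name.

t=0.000: A=4 D=7 G=4 P=8 M=8
Draw 1: a1=1.932, a2=12.768, a3=4.340, a0=19.040; τ=−ln(0.5051)/19.040=0.036 → t=0.036; u2·a0=0.0491·19.040=0.935 ≤ a1=1.932 → R1 fires; A=4 D=8 G=4 P=8 M=8
Draw 2: a1=1.932, a2=14.592, a3=4.960, a0=21.484; τ=−ln(0.6640)/21.484=0.019 → t=0.055; u2·a0=0.2032·21.484=4.366; a1=1.932 < 4.366 ≤ a1+a2=16.524 → R2 fires; A=4 D=7 G=4 P=7 M=9
Draw 3: a1=1.932, a2=11.172, a3=4.340, a0=17.444; τ=−ln(0.3564)/17.444=0.059 → t=0.114; u2·a0=0.9387·17.444=16.375; a1+a2=13.104 < 16.375 ≤ a1+…+a3=17.444 → R3 fires; A=5 D=6 G=3 P=9 M=9
Draw 4: a1=1.449, a2=12.312, a3=2.790, a0=16.551; τ=−ln(0.4722)/16.551=0.045 → t=0.159; u2·a0=0.1867·16.551=3.090; a1=1.449 < 3.090 ≤ a1+a2=13.761 → R2 fires; A=5 D=5 G=3 P=8 M=10
Draw 5: a1=1.449, a2=9.120, a3=2.325, a0=12.894; τ=−ln(0.8399)/12.894=0.014 → t=0.173; u2·a0=0.0219·12.894=0.282 ≤ a1=1.449 → R1 fires; A=5 D=6 G=3 P=8 M=10
Draw 6: a1=1.449, a2=10.944, a3=2.790, a0=15.183; τ=−ln(0.6890)/15.183=0.025 → t=0.197; u2·a0=0.4033·15.183=6.123; a1=1.449 < 6.123 ≤ a1+a2=12.393 → R2 fires; A=5 D=5 G=3 P=7 M=11
Draw 7: a1=1.449, a2=7.980, a3=2.325, a0=11.754; τ=−ln(0.3611)/11.754=0.087 → t=0.284; u2·a0=0.8689·11.754=10.213; a1+a2=9.429 < 10.213 ≤ a1+…+a3=11.754 → R3 fires; A=6 D=4 G=2 P=9 M=11
Draw 8: a1=0.966, a2=8.208, a3=1.240, a0=10.414; τ=−ln(0.5120)/10.414=0.064 → t=0.348; u2·a0=0.5905·10.414=6.149; a1=0.966 < 6.149 ≤ a1+a2=9.174 → R2 fires; A=6 D=3 G=2 P=8 M=12
Draw 9: a1=0.966, a2=5.472, a3=0.930, a0=7.368; τ=−ln(0.2018)/7.368=0.217 → t=0.566; u2·a0=0.6904·7.368=5.087; a1=0.966 < 5.087 ≤ a1+a2=6.438 → R2 fires; A=6 D=2 G=2 P=7 M=13
Draw 10: a1=0.966, a2=3.192, a3=0.620, a0=4.778; τ=−ln(0.4764)/4.778=0.155 → t=0.721; u2·a0=0.7607·4.778=3.635; a1=0.966 < 3.635 ≤ a1+a2=4.158 → R2 fires; A=6 D=1 G=2 P=6 M=14
Draw 11: a1=0.966, a2=1.368, a3=0.310, a0=2.644; τ=−ln(0.1342)/2.644=0.760 → t=1.480 > T=1.14: stop.
At T=1.14: A=6 D=1 G=2 P=6 M=14; the largest is M.

Dominant species at T: M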